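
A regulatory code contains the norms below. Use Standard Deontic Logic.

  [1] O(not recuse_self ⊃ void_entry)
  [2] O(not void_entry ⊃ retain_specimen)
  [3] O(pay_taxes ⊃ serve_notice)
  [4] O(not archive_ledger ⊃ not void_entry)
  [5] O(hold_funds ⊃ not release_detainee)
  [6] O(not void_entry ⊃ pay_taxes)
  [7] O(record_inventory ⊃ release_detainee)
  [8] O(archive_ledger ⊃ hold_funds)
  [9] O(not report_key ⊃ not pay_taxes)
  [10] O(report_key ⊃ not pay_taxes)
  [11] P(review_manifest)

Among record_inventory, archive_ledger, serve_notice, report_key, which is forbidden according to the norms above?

Premises 10 and 9 cover both cases: O(report_key ⊃ not pay_taxes) and O(not report_key ⊃ not pay_taxes). Since report_key ∨ not report_key is a tautology, O(not pay_taxes) follows.
The contrapositive of premise 6 (O(not void_entry ⊃ pay_taxes)) is O(not pay_taxes ⊃ void_entry), and O(not pay_taxes) is already established, so O(void_entry).
The contrapositive of premise 4 (O(not archive_ledger ⊃ not void_entry)) is O(void_entry ⊃ archive_ledger), and O(void_entry) is already established, so O(archive_ledger).
With premise 8, O(archive_ledger ⊃ hold_funds), the K-axiom yields O(hold_funds).
With premise 5, O(hold_funds ⊃ not release_detainee), the K-axiom yields O(not release_detainee).
The contrapositive of premise 7 (O(record_inventory ⊃ release_detainee)) is O(not release_detainee ⊃ not record_inventory), and O(not release_detainee) is already established, so O(not record_inventory).
So O(not record_inventory) holds, i.e. record_inventory is forbidden. None of the other listed options is forbidden under the premises.

record_inventory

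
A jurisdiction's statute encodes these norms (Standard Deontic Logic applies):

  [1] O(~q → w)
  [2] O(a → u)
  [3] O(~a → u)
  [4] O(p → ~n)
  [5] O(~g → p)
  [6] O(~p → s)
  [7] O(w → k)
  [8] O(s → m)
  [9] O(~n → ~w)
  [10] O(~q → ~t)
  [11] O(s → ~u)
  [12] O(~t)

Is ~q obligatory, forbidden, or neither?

Premises 3 and 2 are O(~a → u) and O(a → u); every ideal world satisfies ~a or a, so in either case u holds — hence O(u).
The contrapositive of premise 11 (O(s → ~u)) is O(u → ~s), and O(u) is already established, so O(~s).
The contrapositive of premise 6 (O(~p → s)) is O(~s → p), and O(~s) is already established, so O(p).
Premise 4 is O(p → ~n); since O(p), deontic closure gives O(~n).
Premise 9 is O(~n → ~w); since O(~n), deontic closure gives O(~w).
Premise 1 is O(~q → w); contrapositively O(~w → q). Since O(~w) holds, K gives O(q).
Premises 5, 7, 8, 10, 12 do not contribute to this derivation.
Thus O(q), which is F(~q): ~q is forbidden.

Forbidden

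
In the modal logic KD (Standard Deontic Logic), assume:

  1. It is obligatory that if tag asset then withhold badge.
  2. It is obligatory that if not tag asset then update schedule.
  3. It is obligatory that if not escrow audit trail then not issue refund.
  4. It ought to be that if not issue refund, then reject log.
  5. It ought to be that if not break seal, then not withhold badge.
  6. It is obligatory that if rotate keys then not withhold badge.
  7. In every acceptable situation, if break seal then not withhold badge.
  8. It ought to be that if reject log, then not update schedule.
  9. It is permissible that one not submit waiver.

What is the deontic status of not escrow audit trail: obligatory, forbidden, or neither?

Premises 5 and 7 cover both cases: O(¬break_seal → ¬withhold_badge) and O(break_seal → ¬withhold_badge). Since ¬break_seal ∨ break_seal is a tautology, O(¬withhold_badge) follows.
Premise 1, O(tag_asset → withhold_badge), contraposes to O(¬withhold_badge → ¬tag_asset); with O(¬withhold_badge) we get O(¬tag_asset).
From O(¬tag_asset) and premise 2, O(¬tag_asset → update_schedule), we obtain O(update_schedule).
The contrapositive of premise 8 (O(reject_log → ¬update_schedule)) is O(update_schedule → ¬reject_log), and O(update_schedule) is already established, so O(¬reject_log).
Premise 4, O(¬issue_refund → reject_log), contraposes to O(¬reject_log → issue_refund); with O(¬reject_log) we get O(issue_refund).
The contrapositive of premise 3 (O(¬escrow_audit_trail → ¬issue_refund)) is O(issue_refund → escrow_audit_trail), and O(issue_refund) is already established, so O(escrow_audit_trail).
Premises 6, 9 do not contribute to this derivation.
Thus O(escrow_audit_trail), which is F(¬escrow_audit_trail): ¬escrow_audit_trail is forbidden.

Forbidden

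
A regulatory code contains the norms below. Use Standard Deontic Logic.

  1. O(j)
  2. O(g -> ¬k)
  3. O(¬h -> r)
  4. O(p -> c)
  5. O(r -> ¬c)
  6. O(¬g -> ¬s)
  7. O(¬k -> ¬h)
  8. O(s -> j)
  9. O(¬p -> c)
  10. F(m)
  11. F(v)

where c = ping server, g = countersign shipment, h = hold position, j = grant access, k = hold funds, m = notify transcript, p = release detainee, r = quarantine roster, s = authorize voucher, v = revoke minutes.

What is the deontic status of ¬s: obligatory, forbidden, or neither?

Obligatory

By case analysis on p: premise 4 gives O(p -> c) and premise 9 gives O(¬p -> c), so O(c) either way.
Premise 5 is O(r -> ¬c); contrapositively O(c -> ¬r). Since O(c) holds, K gives O(¬r).
Premise 3 is O(¬h -> r); contrapositively O(¬r -> h). Since O(¬r) holds, K gives O(h).
Premise 7 is O(¬k -> ¬h); contrapositively O(h -> k). Since O(h) holds, K gives O(k).
Premise 2, O(g -> ¬k), contraposes to O(k -> ¬g); with O(k) we get O(¬g).
With premise 6, O(¬g -> ¬s), the K-axiom yields O(¬s).
Premises 1, 8, 10, 11 do not contribute to this derivation.
Hence ¬s is obligatory.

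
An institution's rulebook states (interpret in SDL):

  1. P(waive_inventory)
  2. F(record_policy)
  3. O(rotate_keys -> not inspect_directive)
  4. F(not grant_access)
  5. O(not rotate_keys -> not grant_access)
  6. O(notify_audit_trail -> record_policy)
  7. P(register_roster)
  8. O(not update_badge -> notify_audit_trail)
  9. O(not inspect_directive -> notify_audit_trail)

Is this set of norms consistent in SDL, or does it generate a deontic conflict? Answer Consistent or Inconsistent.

F(not grant_access) at premise 4 means O(grant_access).
Premise 5, O(not rotate_keys -> not grant_access), contraposes to O(grant_access -> rotate_keys); with O(grant_access) we get O(rotate_keys).
Premise 3 is O(rotate_keys -> not inspect_directive); since O(rotate_keys), deontic closure gives O(not inspect_directive).
Applying K to premise 9 (O(not inspect_directive -> notify_audit_trail)) and O(not inspect_directive) yields O(notify_audit_trail).
With premise 6, O(notify_audit_trail -> record_policy), the K-axiom yields O(record_policy).
But premise 2, F(record_policy), means O(not record_policy).
We now have both O(record_policy) and O(not record_policy) — record_policy is simultaneously obligatory and forbidden, violating the D-axiom.

Inconsistent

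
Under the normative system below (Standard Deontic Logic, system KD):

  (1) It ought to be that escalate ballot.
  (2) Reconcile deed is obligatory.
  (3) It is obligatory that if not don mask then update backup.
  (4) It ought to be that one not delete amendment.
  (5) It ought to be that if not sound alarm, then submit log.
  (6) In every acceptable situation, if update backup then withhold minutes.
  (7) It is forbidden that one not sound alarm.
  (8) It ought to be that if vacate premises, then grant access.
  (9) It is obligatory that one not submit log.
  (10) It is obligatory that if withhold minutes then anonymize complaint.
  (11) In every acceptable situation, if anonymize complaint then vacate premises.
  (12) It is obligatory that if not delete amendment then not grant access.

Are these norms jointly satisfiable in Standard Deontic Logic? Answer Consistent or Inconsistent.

Consistent

Premise 5 is O(¬sound_alarm → submit_log), but O(¬sound_alarm) is not derivable from the premises, so it does not yield O(submit_log).
So O(submit_log) is not derivable, and the apparent clash with O(¬submit_log) does not arise.
A world satisfying every obligation exists (e.g. anonymize_complaint=false, delete_amendment=false, don_mask=true, escalate_ballot=true, grant_access=false, reconcile_deed=true, sound_alarm=true, submit_log=false, update_backup=false, vacate_premises=false, withhold_minutes=false); no atom is both obligatory and forbidden, so the set is consistent.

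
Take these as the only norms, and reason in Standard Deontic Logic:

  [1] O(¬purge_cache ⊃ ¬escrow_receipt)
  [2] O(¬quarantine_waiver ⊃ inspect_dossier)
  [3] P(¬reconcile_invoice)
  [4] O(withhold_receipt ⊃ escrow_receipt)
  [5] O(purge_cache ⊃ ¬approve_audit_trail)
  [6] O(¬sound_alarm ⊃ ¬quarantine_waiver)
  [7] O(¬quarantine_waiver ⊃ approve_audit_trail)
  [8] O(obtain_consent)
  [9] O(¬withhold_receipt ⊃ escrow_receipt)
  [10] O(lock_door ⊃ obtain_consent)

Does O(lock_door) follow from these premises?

Premise 10 is O(lock_door ⊃ obtain_consent); even if O(obtain_consent) held, inferring O(lock_door) would be affirming the consequent — invalid.
No other premise forces O(lock_door). An ideal world satisfying every premise can still have lock_door false, so O(lock_door) is not derivable.

No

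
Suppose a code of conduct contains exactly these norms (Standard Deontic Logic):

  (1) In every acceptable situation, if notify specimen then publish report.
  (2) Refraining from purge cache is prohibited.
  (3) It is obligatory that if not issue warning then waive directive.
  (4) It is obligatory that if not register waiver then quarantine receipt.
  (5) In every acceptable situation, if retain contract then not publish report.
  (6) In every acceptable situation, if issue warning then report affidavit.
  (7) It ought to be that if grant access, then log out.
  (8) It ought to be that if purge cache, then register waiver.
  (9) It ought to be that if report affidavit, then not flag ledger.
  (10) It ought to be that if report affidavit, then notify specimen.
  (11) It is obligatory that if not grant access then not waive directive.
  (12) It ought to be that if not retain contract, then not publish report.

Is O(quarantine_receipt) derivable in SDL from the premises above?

No

Premise 4 is O(¬register_waiver → quarantine_receipt), but O(¬register_waiver) is not derivable from the premises, so it does not yield O(quarantine_receipt).
No other premise forces O(quarantine_receipt). An ideal world satisfying every premise can still have quarantine_receipt false, so O(quarantine_receipt) is not derivable.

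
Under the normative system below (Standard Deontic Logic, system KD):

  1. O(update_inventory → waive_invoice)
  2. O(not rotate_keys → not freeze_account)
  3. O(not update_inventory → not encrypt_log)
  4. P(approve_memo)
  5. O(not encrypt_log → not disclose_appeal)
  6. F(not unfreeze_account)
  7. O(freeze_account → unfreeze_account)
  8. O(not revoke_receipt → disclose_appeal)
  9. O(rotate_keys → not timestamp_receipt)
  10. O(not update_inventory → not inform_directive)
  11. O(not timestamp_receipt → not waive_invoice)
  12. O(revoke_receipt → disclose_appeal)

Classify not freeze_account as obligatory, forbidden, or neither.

Obligatory

Premises 12 and 8 are O(revoke_receipt → disclose_appeal) and O(not revoke_receipt → disclose_appeal); every ideal world satisfies revoke_receipt or not revoke_receipt, so in either case disclose_appeal holds — hence O(disclose_appeal).
Premise 5, O(not encrypt_log → not disclose_appeal), contraposes to O(disclose_appeal → encrypt_log); with O(disclose_appeal) we get O(encrypt_log).
Premise 3, O(not update_inventory → not encrypt_log), contraposes to O(encrypt_log → update_inventory); with O(encrypt_log) we get O(update_inventory).
Applying K to premise 1 (O(update_inventory → waive_invoice)) and O(update_inventory) yields O(waive_invoice).
Premise 11 is O(not timestamp_receipt → not waive_invoice); contrapositively O(waive_invoice → timestamp_receipt). Since O(waive_invoice) holds, K gives O(timestamp_receipt).
The contrapositive of premise 9 (O(rotate_keys → not timestamp_receipt)) is O(timestamp_receipt → not rotate_keys), and O(timestamp_receipt) is already established, so O(not rotate_keys).
Applying K to premise 2 (O(not rotate_keys → not freeze_account)) and O(not rotate_keys) yields O(not freeze_account).
Premises 4, 6, 7, 10 do not contribute to this derivation.
Hence not freeze_account is obligatory.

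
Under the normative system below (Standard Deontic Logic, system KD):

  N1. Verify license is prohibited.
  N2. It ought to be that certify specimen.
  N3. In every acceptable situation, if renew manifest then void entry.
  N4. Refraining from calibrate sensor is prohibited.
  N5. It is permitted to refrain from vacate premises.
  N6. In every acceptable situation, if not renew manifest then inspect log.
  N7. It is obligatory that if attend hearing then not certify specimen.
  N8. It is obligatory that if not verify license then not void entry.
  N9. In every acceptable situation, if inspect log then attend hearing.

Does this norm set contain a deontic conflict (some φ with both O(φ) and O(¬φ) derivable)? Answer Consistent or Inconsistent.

Inconsistent

Premise 2 states O(certify_specimen) outright.
Premise 7, O(attend_hearing → ¬certify_specimen), contraposes to O(certify_specimen → ¬attend_hearing); with O(certify_specimen) we get O(¬attend_hearing).
Premise 9, O(inspect_log → attend_hearing), contraposes to O(¬attend_hearing → ¬inspect_log); with O(¬attend_hearing) we get O(¬inspect_log).
Premise 6 is O(¬renew_manifest → inspect_log); contrapositively O(¬inspect_log → renew_manifest). Since O(¬inspect_log) holds, K gives O(renew_manifest).
From O(renew_manifest) and premise 3, O(renew_manifest → void_entry), we obtain O(void_entry).
Premise 8 is O(¬verify_license → ¬void_entry); contrapositively O(void_entry → verify_license). Since O(void_entry) holds, K gives O(verify_license).
However, F(verify_license) at premise 1 amounts to O(¬verify_license).
We now have both O(verify_license) and O(¬verify_license) — verify_license is simultaneously obligatory and forbidden, violating the D-axiom.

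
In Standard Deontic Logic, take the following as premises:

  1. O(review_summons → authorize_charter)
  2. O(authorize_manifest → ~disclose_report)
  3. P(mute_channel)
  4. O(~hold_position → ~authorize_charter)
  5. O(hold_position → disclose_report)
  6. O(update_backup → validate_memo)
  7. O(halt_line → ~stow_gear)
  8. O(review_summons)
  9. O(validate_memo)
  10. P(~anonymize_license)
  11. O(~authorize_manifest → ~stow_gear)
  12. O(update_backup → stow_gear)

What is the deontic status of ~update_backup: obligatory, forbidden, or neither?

Obligatory

Premise 8 states O(review_summons) outright.
Premise 1 is O(review_summons → authorize_charter); since O(review_summons), deontic closure gives O(authorize_charter).
The contrapositive of premise 4 (O(~hold_position → ~authorize_charter)) is O(authorize_charter → hold_position), and O(authorize_charter) is already established, so O(hold_position).
Premise 5 is O(hold_position → disclose_report); since O(hold_position), deontic closure gives O(disclose_report).
Premise 2 is O(authorize_manifest → ~disclose_report); contrapositively O(disclose_report → ~authorize_manifest). Since O(disclose_report) holds, K gives O(~authorize_manifest).
Applying K to premise 11 (O(~authorize_manifest → ~stow_gear)) and O(~authorize_manifest) yields O(~stow_gear).
Premise 12 is O(update_backup → stow_gear); contrapositively O(~stow_gear → ~update_backup). Since O(~stow_gear) holds, K gives O(~update_backup).
Premises 3, 6, 7, 9, 10 do not contribute to this derivation.
Hence ~update_backup is obligatory.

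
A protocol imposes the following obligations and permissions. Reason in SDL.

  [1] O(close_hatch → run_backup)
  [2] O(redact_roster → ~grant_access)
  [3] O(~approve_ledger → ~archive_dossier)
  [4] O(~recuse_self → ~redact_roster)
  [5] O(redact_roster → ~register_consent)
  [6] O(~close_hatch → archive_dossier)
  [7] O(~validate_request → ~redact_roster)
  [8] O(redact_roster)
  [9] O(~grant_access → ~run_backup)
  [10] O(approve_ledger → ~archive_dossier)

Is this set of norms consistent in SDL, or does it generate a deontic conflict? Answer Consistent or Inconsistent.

By case analysis on ~approve_ledger: premise 3 gives O(~approve_ledger → ~archive_dossier) and premise 10 gives O(approve_ledger → ~archive_dossier), so O(~archive_dossier) either way.
Premise 6 is O(~close_hatch → archive_dossier); contrapositively O(~archive_dossier → close_hatch). Since O(~archive_dossier) holds, K gives O(close_hatch).
With premise 1, O(close_hatch → run_backup), the K-axiom yields O(run_backup).
The contrapositive of premise 9 (O(~grant_access → ~run_backup)) is O(run_backup → grant_access), and O(run_backup) is already established, so O(grant_access).
Premise 2 is O(redact_roster → ~grant_access); contrapositively O(grant_access → ~redact_roster). Since O(grant_access) holds, K gives O(~redact_roster).
But premise 8 directly asserts O(redact_roster).
We now have both O(~redact_roster) and O(redact_roster) — redact_roster is simultaneously obligatory and forbidden, violating the D-axiom.

Inconsistent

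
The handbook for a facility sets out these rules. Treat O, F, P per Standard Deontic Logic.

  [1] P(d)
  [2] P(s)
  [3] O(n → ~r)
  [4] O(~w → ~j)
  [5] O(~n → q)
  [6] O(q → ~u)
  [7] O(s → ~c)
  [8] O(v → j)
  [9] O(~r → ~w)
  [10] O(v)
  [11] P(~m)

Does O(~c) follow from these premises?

No

Premise 7 is O(s → ~c), but O(s) is not derivable from the premises (the permission P(s) asserts only ~O(~s), not O(s)), so it does not yield O(~c).
No other premise forces O(~c). An ideal world satisfying every premise can still have ~c false, so O(~c) is not derivable.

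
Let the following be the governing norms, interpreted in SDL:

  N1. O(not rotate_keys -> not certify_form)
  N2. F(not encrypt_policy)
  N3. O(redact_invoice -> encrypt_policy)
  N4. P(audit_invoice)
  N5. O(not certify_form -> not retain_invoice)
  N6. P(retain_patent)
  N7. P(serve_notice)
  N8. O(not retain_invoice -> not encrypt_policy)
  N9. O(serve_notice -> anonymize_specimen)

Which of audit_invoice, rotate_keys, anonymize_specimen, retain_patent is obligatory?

Premise 2, F(not encrypt_policy), is equivalent to O(encrypt_policy).
Premise 8 is O(not retain_invoice -> not encrypt_policy); contrapositively O(encrypt_policy -> retain_invoice). Since O(encrypt_policy) holds, K gives O(retain_invoice).
The contrapositive of premise 5 (O(not certify_form -> not retain_invoice)) is O(retain_invoice -> certify_form), and O(retain_invoice) is already established, so O(certify_form).
Premise 1 is O(not rotate_keys -> not certify_form); contrapositively O(certify_form -> rotate_keys). Since O(certify_form) holds, K gives O(rotate_keys).
So O(rotate_keys) holds — rotate_keys is obligatory. None of the other listed options is made obligatory by any chain of premises.

rotate_keys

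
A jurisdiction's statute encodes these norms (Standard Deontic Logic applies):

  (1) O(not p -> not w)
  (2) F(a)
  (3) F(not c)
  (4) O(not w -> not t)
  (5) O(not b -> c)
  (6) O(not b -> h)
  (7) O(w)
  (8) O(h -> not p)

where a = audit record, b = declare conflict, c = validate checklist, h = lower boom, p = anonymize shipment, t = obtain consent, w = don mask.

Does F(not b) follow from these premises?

Yes

From premise 7 we have O(w).
Premise 1 is O(not p -> not w); contrapositively O(w -> p). Since O(w) holds, K gives O(p).
Premise 8, O(h -> not p), contraposes to O(p -> not h); with O(p) we get O(not h).
Premise 6, O(not b -> h), contraposes to O(not h -> b); with O(not h) we get O(b).
Premises 2, 3, 4, 5 do not contribute to this derivation.
So O(b) holds, i.e. F(not b). The claim follows.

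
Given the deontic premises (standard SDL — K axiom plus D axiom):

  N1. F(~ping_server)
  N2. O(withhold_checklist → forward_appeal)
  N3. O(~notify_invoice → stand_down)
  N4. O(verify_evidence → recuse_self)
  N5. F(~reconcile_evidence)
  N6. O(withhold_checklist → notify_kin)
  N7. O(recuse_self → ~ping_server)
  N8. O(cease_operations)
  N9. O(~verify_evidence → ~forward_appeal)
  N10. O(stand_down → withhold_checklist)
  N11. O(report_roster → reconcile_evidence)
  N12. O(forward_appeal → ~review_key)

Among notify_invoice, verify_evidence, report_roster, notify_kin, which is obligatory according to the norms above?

notify_invoice

Premise 1, F(~ping_server), is equivalent to O(ping_server).
Premise 7, O(recuse_self → ~ping_server), contraposes to O(ping_server → ~recuse_self); with O(ping_server) we get O(~recuse_self).
Premise 4 is O(verify_evidence → recuse_self); contrapositively O(~recuse_self → ~verify_evidence). Since O(~recuse_self) holds, K gives O(~verify_evidence).
Applying K to premise 9 (O(~verify_evidence → ~forward_appeal)) and O(~verify_evidence) yields O(~forward_appeal).
Premise 2, O(withhold_checklist → forward_appeal), contraposes to O(~forward_appeal → ~withhold_checklist); with O(~forward_appeal) we get O(~withhold_checklist).
Premise 10, O(stand_down → withhold_checklist), contraposes to O(~withhold_checklist → ~stand_down); with O(~withhold_checklist) we get O(~stand_down).
The contrapositive of premise 3 (O(~notify_invoice → stand_down)) is O(~stand_down → notify_invoice), and O(~stand_down) is already established, so O(notify_invoice).
So O(notify_invoice) holds — notify_invoice is obligatory. None of the other listed options is made obligatory by any chain of premises.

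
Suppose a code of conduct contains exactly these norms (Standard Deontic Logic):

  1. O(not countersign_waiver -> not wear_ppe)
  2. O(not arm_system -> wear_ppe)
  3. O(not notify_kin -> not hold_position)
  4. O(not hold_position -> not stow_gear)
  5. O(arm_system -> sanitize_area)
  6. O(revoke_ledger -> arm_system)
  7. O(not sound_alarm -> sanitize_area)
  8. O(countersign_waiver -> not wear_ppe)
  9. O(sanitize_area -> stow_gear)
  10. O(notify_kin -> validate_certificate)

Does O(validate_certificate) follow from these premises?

Yes

Premises 1 and 8 cover both cases: O(not countersign_waiver -> not wear_ppe) and O(countersign_waiver -> not wear_ppe). Since not countersign_waiver ∨ countersign_waiver is a tautology, O(not wear_ppe) follows.
The contrapositive of premise 2 (O(not arm_system -> wear_ppe)) is O(not wear_ppe -> arm_system), and O(not wear_ppe) is already established, so O(arm_system).
Applying K to premise 5 (O(arm_system -> sanitize_area)) and O(arm_system) yields O(sanitize_area).
With premise 9, O(sanitize_area -> stow_gear), the K-axiom yields O(stow_gear).
The contrapositive of premise 4 (O(not hold_position -> not stow_gear)) is O(stow_gear -> hold_position), and O(stow_gear) is already established, so O(hold_position).
The contrapositive of premise 3 (O(not notify_kin -> not hold_position)) is O(hold_position -> notify_kin), and O(hold_position) is already established, so O(notify_kin).
Premise 10 is O(notify_kin -> validate_certificate); since O(notify_kin), deontic closure gives O(validate_certificate).
Premises 6, 7 do not contribute to this derivation.
So O(validate_certificate) follows.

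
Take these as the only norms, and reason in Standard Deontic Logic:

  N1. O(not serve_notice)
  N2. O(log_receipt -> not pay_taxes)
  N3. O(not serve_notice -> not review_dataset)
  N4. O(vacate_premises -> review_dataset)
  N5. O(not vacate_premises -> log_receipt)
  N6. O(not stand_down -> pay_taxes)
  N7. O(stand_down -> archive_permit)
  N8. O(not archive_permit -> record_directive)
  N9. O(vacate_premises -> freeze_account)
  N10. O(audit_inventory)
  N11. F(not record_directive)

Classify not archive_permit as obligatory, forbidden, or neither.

Forbidden

Premise 1 states O(not serve_notice) outright.
With premise 3, O(not serve_notice -> not review_dataset), the K-axiom yields O(not review_dataset).
The contrapositive of premise 4 (O(vacate_premises -> review_dataset)) is O(not review_dataset -> not vacate_premises), and O(not review_dataset) is already established, so O(not vacate_premises).
Applying K to premise 5 (O(not vacate_premises -> log_receipt)) and O(not vacate_premises) yields O(log_receipt).
From O(log_receipt) and premise 2, O(log_receipt -> not pay_taxes), we obtain O(not pay_taxes).
The contrapositive of premise 6 (O(not stand_down -> pay_taxes)) is O(not pay_taxes -> stand_down), and O(not pay_taxes) is already established, so O(stand_down).
From O(stand_down) and premise 7, O(stand_down -> archive_permit), we obtain O(archive_permit).
Premises 8, 9, 10, 11 do not contribute to this derivation.
Thus O(archive_permit), which is F(not archive_permit): not archive_permit is forbidden.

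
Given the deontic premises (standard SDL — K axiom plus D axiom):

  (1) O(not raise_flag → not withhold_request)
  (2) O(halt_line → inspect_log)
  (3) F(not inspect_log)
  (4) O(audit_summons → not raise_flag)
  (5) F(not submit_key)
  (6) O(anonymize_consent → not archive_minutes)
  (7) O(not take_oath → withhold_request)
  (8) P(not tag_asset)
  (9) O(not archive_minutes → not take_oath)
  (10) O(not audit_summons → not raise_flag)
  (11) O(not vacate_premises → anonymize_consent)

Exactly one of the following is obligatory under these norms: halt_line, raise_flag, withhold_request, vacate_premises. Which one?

vacate_premises

By case analysis on not audit_summons: premise 10 gives O(not audit_summons → not raise_flag) and premise 4 gives O(audit_summons → not raise_flag), so O(not raise_flag) either way.
Premise 1 is O(not raise_flag → not withhold_request); since O(not raise_flag), deontic closure gives O(not withhold_request).
Premise 7, O(not take_oath → withhold_request), contraposes to O(not withhold_request → take_oath); with O(not withhold_request) we get O(take_oath).
The contrapositive of premise 9 (O(not archive_minutes → not take_oath)) is O(take_oath → archive_minutes), and O(take_oath) is already established, so O(archive_minutes).
Premise 6 is O(anonymize_consent → not archive_minutes); contrapositively O(archive_minutes → not anonymize_consent). Since O(archive_minutes) holds, K gives O(not anonymize_consent).
Premise 11, O(not vacate_premises → anonymize_consent), contraposes to O(not anonymize_consent → vacate_premises); with O(not anonymize_consent) we get O(vacate_premises).
So O(vacate_premises) holds — vacate_premises is obligatory. None of the other listed options is made obligatory by any chain of premises.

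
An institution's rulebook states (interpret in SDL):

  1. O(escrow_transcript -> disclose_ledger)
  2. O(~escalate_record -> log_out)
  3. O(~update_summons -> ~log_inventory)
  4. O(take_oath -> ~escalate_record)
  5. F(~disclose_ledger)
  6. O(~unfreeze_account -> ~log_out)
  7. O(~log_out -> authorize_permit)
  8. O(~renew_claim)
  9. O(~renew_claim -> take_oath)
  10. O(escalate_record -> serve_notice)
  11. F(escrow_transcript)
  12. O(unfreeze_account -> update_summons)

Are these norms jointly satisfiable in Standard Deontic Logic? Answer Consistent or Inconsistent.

Consistent

Premise 1 is O(escrow_transcript -> disclose_ledger); even if O(disclose_ledger) held, inferring O(escrow_transcript) would be affirming the consequent — invalid.
So O(escrow_transcript) is not derivable, and the apparent clash with O(~escrow_transcript) does not arise.
A world satisfying every obligation exists (e.g. authorize_permit=false, disclose_ledger=true, escalate_record=false, escrow_transcript=false, log_inventory=false, log_out=true, renew_claim=false, serve_notice=false, take_oath=true, unfreeze_account=true, update_summons=true); no atom is both obligatory and forbidden, so the set is consistent.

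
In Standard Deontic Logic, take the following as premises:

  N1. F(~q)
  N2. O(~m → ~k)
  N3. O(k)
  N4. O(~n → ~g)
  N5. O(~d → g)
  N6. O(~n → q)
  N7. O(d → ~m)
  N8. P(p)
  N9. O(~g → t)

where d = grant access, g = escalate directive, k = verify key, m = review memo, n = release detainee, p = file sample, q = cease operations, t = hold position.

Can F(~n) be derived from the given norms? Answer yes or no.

Premise 3 gives O(k).
Premise 2, O(~m → ~k), contraposes to O(k → m); with O(k) we get O(m).
Premise 7, O(d → ~m), contraposes to O(m → ~d); with O(m) we get O(~d).
With premise 5, O(~d → g), the K-axiom yields O(g).
Premise 4, O(~n → ~g), contraposes to O(g → n); with O(g) we get O(n).
Premises 1, 6, 8, 9 do not contribute to this derivation.
So O(n) holds, i.e. F(~n). The claim follows.

Yes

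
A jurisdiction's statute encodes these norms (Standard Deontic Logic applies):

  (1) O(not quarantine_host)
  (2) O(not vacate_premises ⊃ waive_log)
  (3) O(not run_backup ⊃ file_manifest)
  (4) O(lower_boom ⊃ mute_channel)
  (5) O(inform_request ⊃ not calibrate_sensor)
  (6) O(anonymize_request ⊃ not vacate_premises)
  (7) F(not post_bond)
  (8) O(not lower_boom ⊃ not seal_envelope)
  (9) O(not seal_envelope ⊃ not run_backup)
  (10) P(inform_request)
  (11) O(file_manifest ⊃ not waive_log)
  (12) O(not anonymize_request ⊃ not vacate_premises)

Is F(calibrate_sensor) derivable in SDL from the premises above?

Premise 5 is O(inform_request ⊃ not calibrate_sensor), but O(inform_request) is not derivable from the premises (the permission P(inform_request) asserts only not O(not inform_request), not O(inform_request)), so it does not yield O(not calibrate_sensor).
No other premise forces O(not calibrate_sensor). An ideal world satisfying every premise can still have calibrate_sensor true, so F(calibrate_sensor) is not derivable.

No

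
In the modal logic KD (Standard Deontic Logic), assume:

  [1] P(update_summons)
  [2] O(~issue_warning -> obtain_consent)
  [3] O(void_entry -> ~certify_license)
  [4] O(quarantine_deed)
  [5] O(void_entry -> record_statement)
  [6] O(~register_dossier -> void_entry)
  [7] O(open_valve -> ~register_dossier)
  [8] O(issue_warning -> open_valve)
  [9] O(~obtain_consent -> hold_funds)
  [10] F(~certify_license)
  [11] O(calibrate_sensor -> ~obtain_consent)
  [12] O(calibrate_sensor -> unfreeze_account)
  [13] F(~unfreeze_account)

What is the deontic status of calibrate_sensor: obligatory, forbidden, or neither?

F(~certify_license) at premise 10 means O(certify_license).
Premise 3, O(void_entry -> ~certify_license), contraposes to O(certify_license -> ~void_entry); with O(certify_license) we get O(~void_entry).
Premise 6 is O(~register_dossier -> void_entry); contrapositively O(~void_entry -> register_dossier). Since O(~void_entry) holds, K gives O(register_dossier).
The contrapositive of premise 7 (O(open_valve -> ~register_dossier)) is O(register_dossier -> ~open_valve), and O(register_dossier) is already established, so O(~open_valve).
Premise 8 is O(issue_warning -> open_valve); contrapositively O(~open_valve -> ~issue_warning). Since O(~open_valve) holds, K gives O(~issue_warning).
From O(~issue_warning) and premise 2, O(~issue_warning -> obtain_consent), we obtain O(obtain_consent).
The contrapositive of premise 11 (O(calibrate_sensor -> ~obtain_consent)) is O(obtain_consent -> ~calibrate_sensor), and O(obtain_consent) is already established, so O(~calibrate_sensor).
Premises 1, 4, 5, 9, 12, 13 do not contribute to this derivation.
Thus O(~calibrate_sensor), which is F(calibrate_sensor): calibrate_sensor is forbidden.

Forbidden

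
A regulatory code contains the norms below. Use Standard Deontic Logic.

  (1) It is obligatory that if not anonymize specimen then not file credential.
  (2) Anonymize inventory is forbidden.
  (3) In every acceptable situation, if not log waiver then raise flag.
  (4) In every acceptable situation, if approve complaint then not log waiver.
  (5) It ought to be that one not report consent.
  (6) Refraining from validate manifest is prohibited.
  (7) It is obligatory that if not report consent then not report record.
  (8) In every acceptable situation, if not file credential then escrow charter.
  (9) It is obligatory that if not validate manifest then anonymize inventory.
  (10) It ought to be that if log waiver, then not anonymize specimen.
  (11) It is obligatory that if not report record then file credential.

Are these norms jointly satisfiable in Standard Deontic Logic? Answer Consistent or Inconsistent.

Premise 9 is O(¬validate_manifest → anonymize_inventory), but O(¬validate_manifest) is not derivable from the premises, so it does not yield O(anonymize_inventory).
So O(anonymize_inventory) is not derivable, and the apparent clash with O(¬anonymize_inventory) does not arise.
A world satisfying every obligation exists (e.g. anonymize_inventory=false, anonymize_specimen=true, approve_complaint=false, escrow_charter=false, file_credential=true, log_waiver=false, raise_flag=true, report_consent=false, report_record=false, validate_manifest=true); no atom is both obligatory and forbidden, so the set is consistent.

Consistent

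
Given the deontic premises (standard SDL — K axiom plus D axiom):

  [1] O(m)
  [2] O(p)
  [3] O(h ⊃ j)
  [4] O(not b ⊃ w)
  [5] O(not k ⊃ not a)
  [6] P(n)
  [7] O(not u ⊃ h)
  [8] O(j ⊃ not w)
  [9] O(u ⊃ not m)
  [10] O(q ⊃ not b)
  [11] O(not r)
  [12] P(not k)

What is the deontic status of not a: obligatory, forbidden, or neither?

Premise 5 is O(not k ⊃ not a), but O(not k) is not derivable from the premises (the permission P(not k) asserts only not O(k), not O(not k)), so it does not yield O(not a).
No premise or chain of K-axiom applications forces O(not a), and none forces O(a). So not a is neither obligatory nor forbidden under these norms.

Neither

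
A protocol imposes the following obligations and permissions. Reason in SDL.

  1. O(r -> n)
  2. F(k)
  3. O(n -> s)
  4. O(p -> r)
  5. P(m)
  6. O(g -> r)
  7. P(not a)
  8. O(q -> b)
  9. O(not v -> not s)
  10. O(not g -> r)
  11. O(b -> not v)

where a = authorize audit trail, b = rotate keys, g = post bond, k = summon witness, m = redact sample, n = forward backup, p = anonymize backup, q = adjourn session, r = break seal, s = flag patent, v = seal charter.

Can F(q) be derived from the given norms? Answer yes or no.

By case analysis on g: premise 6 gives O(g -> r) and premise 10 gives O(not g -> r), so O(r) either way.
Applying K to premise 1 (O(r -> n)) and O(r) yields O(n).
From O(n) and premise 3, O(n -> s), we obtain O(s).
Premise 9, O(not v -> not s), contraposes to O(s -> v); with O(s) we get O(v).
Premise 11, O(b -> not v), contraposes to O(v -> not b); with O(v) we get O(not b).
Premise 8 is O(q -> b); contrapositively O(not b -> not q). Since O(not b) holds, K gives O(not q).
Premises 2, 4, 5, 7 do not contribute to this derivation.
So O(not q) holds, i.e. F(q). The claim follows.

Yes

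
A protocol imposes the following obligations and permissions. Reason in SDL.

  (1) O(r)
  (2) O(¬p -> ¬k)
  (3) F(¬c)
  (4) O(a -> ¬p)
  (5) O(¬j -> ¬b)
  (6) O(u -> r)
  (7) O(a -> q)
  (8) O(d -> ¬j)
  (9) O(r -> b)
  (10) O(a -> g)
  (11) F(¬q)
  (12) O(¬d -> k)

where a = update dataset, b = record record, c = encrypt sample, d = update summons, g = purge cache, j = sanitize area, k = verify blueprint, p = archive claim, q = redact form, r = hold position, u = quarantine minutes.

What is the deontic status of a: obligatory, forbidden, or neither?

Forbidden

From premise 1 we have O(r).
Applying K to premise 9 (O(r -> b)) and O(r) yields O(b).
The contrapositive of premise 5 (O(¬j -> ¬b)) is O(b -> j), and O(b) is already established, so O(j).
Premise 8, O(d -> ¬j), contraposes to O(j -> ¬d); with O(j) we get O(¬d).
Applying K to premise 12 (O(¬d -> k)) and O(¬d) yields O(k).
Premise 2, O(¬p -> ¬k), contraposes to O(k -> p); with O(k) we get O(p).
Premise 4 is O(a -> ¬p); contrapositively O(p -> ¬a). Since O(p) holds, K gives O(¬a).
Premises 3, 6, 7, 10, 11 do not contribute to this derivation.
Thus O(¬a), which is F(a): a is forbidden.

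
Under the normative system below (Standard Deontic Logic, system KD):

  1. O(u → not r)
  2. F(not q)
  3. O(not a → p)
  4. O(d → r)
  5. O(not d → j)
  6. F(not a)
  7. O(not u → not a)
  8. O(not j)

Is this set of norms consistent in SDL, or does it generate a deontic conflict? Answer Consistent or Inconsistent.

Premise 6, F(not a), is equivalent to O(a).
Premise 7, O(not u → not a), contraposes to O(a → u); with O(a) we get O(u).
With premise 1, O(u → not r), the K-axiom yields O(not r).
Premise 4, O(d → r), contraposes to O(not r → not d); with O(not r) we get O(not d).
From O(not d) and premise 5, O(not d → j), we obtain O(j).
But premise 8 directly asserts O(not j).
We now have both O(j) and O(not j) — j is simultaneously obligatory and forbidden, violating the D-axiom.

Inconsistent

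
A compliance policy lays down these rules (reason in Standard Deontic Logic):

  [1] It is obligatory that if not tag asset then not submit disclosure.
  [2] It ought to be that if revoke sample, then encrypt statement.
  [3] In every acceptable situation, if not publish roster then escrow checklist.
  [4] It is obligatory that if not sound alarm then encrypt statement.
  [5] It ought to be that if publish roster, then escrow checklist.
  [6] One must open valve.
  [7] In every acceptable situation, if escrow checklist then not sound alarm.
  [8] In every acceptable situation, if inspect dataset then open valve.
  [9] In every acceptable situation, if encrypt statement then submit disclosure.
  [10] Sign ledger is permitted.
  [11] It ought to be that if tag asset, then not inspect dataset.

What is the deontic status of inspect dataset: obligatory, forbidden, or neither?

Forbidden

Premises 5 and 3 are O(publish_roster → escrow_checklist) and O(¬publish_roster → escrow_checklist); every ideal world satisfies publish_roster or ¬publish_roster, so in either case escrow_checklist holds — hence O(escrow_checklist).
Premise 7 is O(escrow_checklist → ¬sound_alarm); since O(escrow_checklist), deontic closure gives O(¬sound_alarm).
Applying K to premise 4 (O(¬sound_alarm → encrypt_statement)) and O(¬sound_alarm) yields O(encrypt_statement).
Applying K to premise 9 (O(encrypt_statement → submit_disclosure)) and O(encrypt_statement) yields O(submit_disclosure).
The contrapositive of premise 1 (O(¬tag_asset → ¬submit_disclosure)) is O(submit_disclosure → tag_asset), and O(submit_disclosure) is already established, so O(tag_asset).
Applying K to premise 11 (O(tag_asset → ¬inspect_dataset)) and O(tag_asset) yields O(¬inspect_dataset).
Premises 2, 6, 8, 10 do not contribute to this derivation.
Thus O(¬inspect_dataset), which is F(inspect_dataset): inspect_dataset is forbidden.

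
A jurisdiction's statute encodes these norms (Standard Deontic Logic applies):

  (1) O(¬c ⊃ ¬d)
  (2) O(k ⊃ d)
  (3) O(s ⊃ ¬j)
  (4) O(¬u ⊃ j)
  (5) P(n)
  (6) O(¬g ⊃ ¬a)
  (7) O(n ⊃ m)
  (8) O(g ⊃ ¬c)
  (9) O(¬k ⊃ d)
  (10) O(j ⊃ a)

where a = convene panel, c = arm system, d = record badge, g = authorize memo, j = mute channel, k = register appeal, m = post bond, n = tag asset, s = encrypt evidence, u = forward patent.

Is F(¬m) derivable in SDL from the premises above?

No

Premise 7 is O(n ⊃ m), but O(n) is not derivable from the premises (the permission P(n) asserts only ¬O(¬n), not O(n)), so it does not yield O(m).
No other premise forces O(m). An ideal world satisfying every premise can still have ¬m true, so F(¬m) is not derivable.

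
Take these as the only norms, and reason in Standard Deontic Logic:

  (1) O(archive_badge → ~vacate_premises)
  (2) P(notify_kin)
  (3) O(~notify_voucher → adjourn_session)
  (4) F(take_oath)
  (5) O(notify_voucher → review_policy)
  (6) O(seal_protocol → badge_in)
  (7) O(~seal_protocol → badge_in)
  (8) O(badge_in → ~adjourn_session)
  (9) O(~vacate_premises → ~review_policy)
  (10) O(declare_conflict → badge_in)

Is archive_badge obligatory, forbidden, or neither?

Forbidden

By case analysis on seal_protocol: premise 6 gives O(seal_protocol → badge_in) and premise 7 gives O(~seal_protocol → badge_in), so O(badge_in) either way.
Applying K to premise 8 (O(badge_in → ~adjourn_session)) and O(badge_in) yields O(~adjourn_session).
The contrapositive of premise 3 (O(~notify_voucher → adjourn_session)) is O(~adjourn_session → notify_voucher), and O(~adjourn_session) is already established, so O(notify_voucher).
Premise 5 is O(notify_voucher → review_policy); since O(notify_voucher), deontic closure gives O(review_policy).
The contrapositive of premise 9 (O(~vacate_premises → ~review_policy)) is O(review_policy → vacate_premises), and O(review_policy) is already established, so O(vacate_premises).
Premise 1, O(archive_badge → ~vacate_premises), contraposes to O(vacate_premises → ~archive_badge); with O(vacate_premises) we get O(~archive_badge).
Premises 2, 4, 10 do not contribute to this derivation.
Thus O(~archive_badge), which is F(archive_badge): archive_badge is forbidden.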